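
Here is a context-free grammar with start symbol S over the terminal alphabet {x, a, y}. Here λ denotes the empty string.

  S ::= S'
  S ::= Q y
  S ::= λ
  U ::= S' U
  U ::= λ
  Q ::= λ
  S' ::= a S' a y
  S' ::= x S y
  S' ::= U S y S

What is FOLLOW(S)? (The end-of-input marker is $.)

FIRST(Q): from Q::=λ we get {λ}. So FIRST(Q) = {λ}.
FIRST(S): from S::=S' we get {a, x, y}; from S::=Q y we get {y}; from S::=λ we get {λ}. So FIRST(S) = {λ, a, x, y}.
FIRST(U): from U::=S' U we get {a, x, y}; from U::=λ we get {λ}. So FIRST(U) = {λ, a, x, y}.
FIRST(S'): from S'::=a S' a y we get {a}; from S'::=x S y we get {x}; from S'::=U S y S we get {a, x, y}. So FIRST(S') = {a, x, y}.
FOLLOW(S) includes $ since S is the start symbol.
FOLLOW(U): in U::=S' U, the suffix after U is empty (adds nothing new); in S'::=U S y S, U is followed by S y S with FIRST {a, x, y}. Thus FOLLOW(U) = {a, x, y}.
FOLLOW(Q): in S::=Q y, Q is followed by y with FIRST {y}. Thus FOLLOW(Q) = {y}.
FOLLOW(S): in S'::=x S y, S is followed by y with FIRST {y}; in S'::=U S y S (occurrence 1), S is followed by y S with FIRST {y}; in S'::=U S y S (occurrence 2), the suffix after S is empty, so FOLLOW(S) ⊇ FOLLOW(S') = {$, a, x, y}. Thus FOLLOW(S) = {$, a, x, y}.
FOLLOW(S'): in S::=S', the suffix after S' is empty, so FOLLOW(S') ⊇ FOLLOW(S) = {$, a, x, y}; in U::=S' U, S' is followed by U with FIRST {λ, a, x, y}; in U::=S' U, the suffix after S' is nullable, so FOLLOW(S') ⊇ FOLLOW(U) = {a, x, y}; in S'::=a S' a y, S' is followed by a y with FIRST {a}. Thus FOLLOW(S') = {$, a, x, y}.

{$, a, x, y}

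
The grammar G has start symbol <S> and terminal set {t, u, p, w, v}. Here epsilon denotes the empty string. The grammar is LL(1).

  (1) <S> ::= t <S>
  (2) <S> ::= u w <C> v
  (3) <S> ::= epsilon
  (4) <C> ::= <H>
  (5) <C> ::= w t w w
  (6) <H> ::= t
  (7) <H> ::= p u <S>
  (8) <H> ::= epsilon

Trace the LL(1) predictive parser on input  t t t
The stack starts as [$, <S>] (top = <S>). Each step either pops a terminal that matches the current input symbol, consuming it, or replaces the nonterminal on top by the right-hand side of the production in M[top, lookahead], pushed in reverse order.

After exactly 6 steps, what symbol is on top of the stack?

step 1: stack=$ <S>  input=t t t $  — expand <S> ::= t <S>
step 2: stack=$ <S> t  input=t t t $  — match t
step 3: stack=$ <S>  input=t t $  — expand <S> ::= t <S>
step 4: stack=$ <S> t  input=t t $  — match t
step 5: stack=$ <S>  input=t $  — expand <S> ::= t <S>
step 6: stack=$ <S> t  input=t $  — match t
Stack after step 6: $ <S> (top = <S>).

<S>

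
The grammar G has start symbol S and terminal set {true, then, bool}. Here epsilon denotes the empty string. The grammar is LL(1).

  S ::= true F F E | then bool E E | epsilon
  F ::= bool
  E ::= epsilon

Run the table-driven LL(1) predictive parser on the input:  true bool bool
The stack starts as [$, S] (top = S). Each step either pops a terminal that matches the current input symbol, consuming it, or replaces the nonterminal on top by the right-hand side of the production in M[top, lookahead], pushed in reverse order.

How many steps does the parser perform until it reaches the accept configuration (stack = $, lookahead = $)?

7

     Stack         Input             Action
  1  $ S           true bool bool $  expand S ::= true F F E
  2  $ E F F true  true bool bool $  match true
  3  $ E F F       bool bool $       expand F ::= bool
  4  $ E F bool    bool bool $       match bool
  5  $ E F         bool $            expand F ::= bool
  6  $ E bool      bool $            match bool
  7  $ E           $                 expand E ::= epsilon
Accept reached after 7 steps.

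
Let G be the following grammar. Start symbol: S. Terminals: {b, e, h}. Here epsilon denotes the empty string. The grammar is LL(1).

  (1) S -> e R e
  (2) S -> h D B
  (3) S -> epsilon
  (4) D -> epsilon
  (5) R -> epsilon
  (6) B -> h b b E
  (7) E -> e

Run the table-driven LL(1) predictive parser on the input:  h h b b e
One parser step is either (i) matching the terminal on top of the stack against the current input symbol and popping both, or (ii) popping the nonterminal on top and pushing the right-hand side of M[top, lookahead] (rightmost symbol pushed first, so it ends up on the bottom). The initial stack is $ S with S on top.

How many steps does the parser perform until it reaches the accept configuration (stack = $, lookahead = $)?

9

     Stack      Input        Action
  1  $ S        h h b b e $  expand S -> h D B
  2  $ B D h    h h b b e $  match h
  3  $ B D      h b b e $    expand D -> epsilon
  4  $ B        h b b e $    expand B -> h b b E
  5  $ E b b h  h b b e $    match h
  6  $ E b b    b b e $      match b
  7  $ E b      b e $        match b
  8  $ E        e $          expand E -> e
  9  $ e        e $          match e
Accept reached after 9 steps.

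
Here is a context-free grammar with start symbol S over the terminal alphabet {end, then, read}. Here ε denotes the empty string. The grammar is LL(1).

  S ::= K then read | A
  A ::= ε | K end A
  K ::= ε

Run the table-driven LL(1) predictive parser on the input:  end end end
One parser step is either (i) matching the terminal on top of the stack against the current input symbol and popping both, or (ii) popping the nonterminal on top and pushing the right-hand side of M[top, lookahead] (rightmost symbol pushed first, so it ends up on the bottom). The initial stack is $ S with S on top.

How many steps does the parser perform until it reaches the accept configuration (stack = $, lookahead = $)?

11

      Stack      Input          Action
   1  $ S        end end end $  expand S ::= A
   2  $ A        end end end $  expand A ::= K end A
   3  $ A end K  end end end $  expand K ::= ε
   4  $ A end    end end end $  match end
   5  $ A        end end $      expand A ::= K end A
   6  $ A end K  end end $      expand K ::= ε
   7  $ A end    end end $      match end
   8  $ A        end $          expand A ::= K end A
   9  $ A end K  end $          expand K ::= ε
  10  $ A end    end $          match end
  11  $ A        $              expand A ::= ε
Accept reached after 11 steps.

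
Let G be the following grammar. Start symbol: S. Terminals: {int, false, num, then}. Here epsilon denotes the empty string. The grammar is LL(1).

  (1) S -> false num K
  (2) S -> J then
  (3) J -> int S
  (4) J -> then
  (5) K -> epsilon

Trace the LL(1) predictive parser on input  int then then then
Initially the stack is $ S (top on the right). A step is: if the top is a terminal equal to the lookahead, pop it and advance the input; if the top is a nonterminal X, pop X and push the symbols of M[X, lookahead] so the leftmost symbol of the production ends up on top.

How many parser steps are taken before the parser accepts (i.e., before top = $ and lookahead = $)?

8

     Stack             Input                 Action
  1  $ S               int then then then $  expand S -> J then
  2  $ then J          int then then then $  expand J -> int S
  3  $ then S int      int then then then $  match int
  4  $ then S          then then then $      expand S -> J then
  5  $ then then J     then then then $      expand J -> then
  6  $ then then then  then then then $      match then
  7  $ then then       then then $           match then
  8  $ then            then $                match then
Accept reached after 8 steps.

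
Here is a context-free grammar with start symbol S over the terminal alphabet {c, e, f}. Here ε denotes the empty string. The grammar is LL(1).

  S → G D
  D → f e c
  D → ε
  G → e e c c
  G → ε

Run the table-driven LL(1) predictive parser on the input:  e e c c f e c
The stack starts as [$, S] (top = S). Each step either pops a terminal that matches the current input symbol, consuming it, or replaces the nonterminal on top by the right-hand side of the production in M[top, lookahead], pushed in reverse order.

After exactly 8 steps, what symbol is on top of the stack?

step 1: stack=$ S  input=e e c c f e c $  — expand S → G D
step 2: stack=$ D G  input=e e c c f e c $  — expand G → e e c c
step 3: stack=$ D c c e e  input=e e c c f e c $  — match e
step 4: stack=$ D c c e  input=e c c f e c $  — match e
step 5: stack=$ D c c  input=c c f e c $  — match c
step 6: stack=$ D c  input=c f e c $  — match c
step 7: stack=$ D  input=f e c $  — expand D → f e c
step 8: stack=$ c e f  input=f e c $  — match f
Stack after step 8: $ c e (top = e).

e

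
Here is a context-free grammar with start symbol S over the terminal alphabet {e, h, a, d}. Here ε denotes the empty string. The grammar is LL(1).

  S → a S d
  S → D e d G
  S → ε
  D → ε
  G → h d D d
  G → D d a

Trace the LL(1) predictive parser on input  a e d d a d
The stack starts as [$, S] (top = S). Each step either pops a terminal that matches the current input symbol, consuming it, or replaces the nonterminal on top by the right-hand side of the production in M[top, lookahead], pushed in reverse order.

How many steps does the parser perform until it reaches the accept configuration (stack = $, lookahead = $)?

step 1: stack=$ S  input=a e d d a d $  — expand S → a S d
step 2: stack=$ d S a  input=a e d d a d $  — match a
step 3: stack=$ d S  input=e d d a d $  — expand S → D e d G
step 4: stack=$ d G d e D  input=e d d a d $  — expand D → ε
step 5: stack=$ d G d e  input=e d d a d $  — match e
step 6: stack=$ d G d  input=d d a d $  — match d
step 7: stack=$ d G  input=d a d $  — expand G → D d a
step 8: stack=$ d a d D  input=d a d $  — expand D → ε
step 9: stack=$ d a d  input=d a d $  — match d
step 10: stack=$ d a  input=a d $  — match a
step 11: stack=$ d  input=d $  — match d
Accept reached after 11 steps.

11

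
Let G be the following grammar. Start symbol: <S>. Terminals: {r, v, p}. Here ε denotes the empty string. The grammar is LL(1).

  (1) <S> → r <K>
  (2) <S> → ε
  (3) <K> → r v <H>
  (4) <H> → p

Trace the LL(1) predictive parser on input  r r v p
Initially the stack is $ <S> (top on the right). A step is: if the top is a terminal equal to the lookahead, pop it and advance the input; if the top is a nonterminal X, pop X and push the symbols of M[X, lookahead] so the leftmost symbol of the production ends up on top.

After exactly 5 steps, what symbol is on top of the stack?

step 1: stack=$ <S>  input=r r v p $  — expand <S> → r <K>
step 2: stack=$ <K> r  input=r r v p $  — match r
step 3: stack=$ <K>  input=r v p $  — expand <K> → r v <H>
step 4: stack=$ <H> v r  input=r v p $  — match r
step 5: stack=$ <H> v  input=v p $  — match v
Stack after step 5: $ <H> (top = <H>).

<H>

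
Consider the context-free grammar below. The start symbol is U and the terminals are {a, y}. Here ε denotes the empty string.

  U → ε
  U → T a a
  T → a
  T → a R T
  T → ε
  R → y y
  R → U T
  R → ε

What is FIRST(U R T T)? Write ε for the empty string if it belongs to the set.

FIRST(T): from T→a we get {a}; from T→a R T we get {a}; from T→ε we get {ε}. So FIRST(T) = {ε, a}.
FIRST(U): from U→ε we get {ε}; from U→T a a we get {a}. So FIRST(U) = {ε, a}.
FIRST(R): from R→y y we get {y}; from R→U T we get {ε, a}; from R→ε we get {ε}. So FIRST(R) = {ε, a, y}.
FIRST(U R T T): take FIRST of each symbol in turn, carrying on past any symbol whose FIRST contains ε; result {ε, a, y}.

{ε, a, y}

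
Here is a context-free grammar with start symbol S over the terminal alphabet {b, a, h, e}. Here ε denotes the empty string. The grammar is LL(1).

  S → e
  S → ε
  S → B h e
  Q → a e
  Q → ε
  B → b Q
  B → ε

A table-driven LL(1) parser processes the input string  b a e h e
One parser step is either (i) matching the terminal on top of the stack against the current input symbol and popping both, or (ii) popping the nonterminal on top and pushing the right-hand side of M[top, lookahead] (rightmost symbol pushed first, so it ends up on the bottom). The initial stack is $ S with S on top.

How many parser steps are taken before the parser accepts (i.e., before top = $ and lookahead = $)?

8

     Stack      Input        Action
  1  $ S        b a e h e $  expand S → B h e
  2  $ e h B    b a e h e $  expand B → b Q
  3  $ e h Q b  b a e h e $  match b
  4  $ e h Q    a e h e $    expand Q → a e
  5  $ e h e a  a e h e $    match a
  6  $ e h e    e h e $      match e
  7  $ e h      h e $        match h
  8  $ e        e $          match e
Accept reached after 8 steps.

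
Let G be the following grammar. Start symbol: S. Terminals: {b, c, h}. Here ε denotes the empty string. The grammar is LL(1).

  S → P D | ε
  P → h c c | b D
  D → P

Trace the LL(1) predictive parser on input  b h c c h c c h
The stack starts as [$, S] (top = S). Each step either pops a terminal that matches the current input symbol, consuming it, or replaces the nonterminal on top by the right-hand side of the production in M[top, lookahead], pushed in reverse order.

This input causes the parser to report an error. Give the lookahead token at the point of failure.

      Stack      Input              Action
   1  $ S        b h c c h c c h $  expand S → P D
   2  $ D P      b h c c h c c h $  expand P → b D
   3  $ D D b    b h c c h c c h $  match b
   4  $ D D      h c c h c c h $    expand D → P
   5  $ D P      h c c h c c h $    expand P → h c c
   6  $ D c c h  h c c h c c h $    match h
   7  $ D c c    c c h c c h $      match c
   8  $ D c      c h c c h $        match c
   9  $ D        h c c h $          expand D → P
  10  $ P        h c c h $          expand P → h c c
  11  $ c c h    h c c h $          match h
  12  $ c c      c c h $            match c
  13  $ c        c h $              match c
  14  $          h $                error: stack empty but input remains

h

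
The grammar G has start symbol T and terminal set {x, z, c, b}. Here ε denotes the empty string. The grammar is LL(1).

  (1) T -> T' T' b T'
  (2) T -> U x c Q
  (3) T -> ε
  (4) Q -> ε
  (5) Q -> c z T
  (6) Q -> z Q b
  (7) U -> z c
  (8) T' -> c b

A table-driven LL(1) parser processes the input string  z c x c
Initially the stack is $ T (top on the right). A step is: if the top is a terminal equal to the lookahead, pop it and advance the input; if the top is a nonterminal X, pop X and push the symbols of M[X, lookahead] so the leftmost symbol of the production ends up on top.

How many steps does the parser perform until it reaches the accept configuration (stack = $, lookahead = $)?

step 1: stack=$ T  input=z c x c $  — expand T -> U x c Q
step 2: stack=$ Q c x U  input=z c x c $  — expand U -> z c
step 3: stack=$ Q c x c z  input=z c x c $  — match z
step 4: stack=$ Q c x c  input=c x c $  — match c
step 5: stack=$ Q c x  input=x c $  — match x
step 6: stack=$ Q c  input=c $  — match c
step 7: stack=$ Q  input=$  — expand Q -> ε
Accept reached after 7 steps.

7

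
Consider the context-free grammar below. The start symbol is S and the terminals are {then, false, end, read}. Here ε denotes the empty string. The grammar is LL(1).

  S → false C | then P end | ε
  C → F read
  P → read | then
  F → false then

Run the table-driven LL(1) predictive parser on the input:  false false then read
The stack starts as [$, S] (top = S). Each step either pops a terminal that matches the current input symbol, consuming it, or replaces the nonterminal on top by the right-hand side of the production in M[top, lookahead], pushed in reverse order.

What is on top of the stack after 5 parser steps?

then

     Stack              Input                    Action
  1  $ S                false false then read $  expand S → false C
  2  $ C false          false false then read $  match false
  3  $ C                false then read $        expand C → F read
  4  $ read F           false then read $        expand F → false then
  5  $ read then false  false then read $        match false
Stack after step 5: $ read then (top = then).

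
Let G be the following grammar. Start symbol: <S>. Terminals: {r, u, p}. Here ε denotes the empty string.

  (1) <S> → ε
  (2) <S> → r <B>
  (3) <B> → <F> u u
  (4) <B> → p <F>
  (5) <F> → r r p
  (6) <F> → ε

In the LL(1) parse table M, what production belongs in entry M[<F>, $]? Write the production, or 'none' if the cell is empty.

<F> → ε

FIRST(<S>) = {ε, r}
FIRST(<F>) = {ε, r}
FIRST(<B>) = {p, r, u}  (via <F> u u)
FOLLOW(<S>) includes $ since <S> is the start symbol.
FOLLOW(<B>): in <S>→r <B>, the suffix after <B> is empty, so FOLLOW(<B>) ⊇ FOLLOW(<S>) = {$}. Thus FOLLOW(<B>) = {$}.
FOLLOW(<F>): in <B>→<F> u u, <F> is followed by u u with FIRST {u}; in <B>→p <F>, the suffix after <F> is empty, so FOLLOW(<F>) ⊇ FOLLOW(<B>) = {$}. Thus FOLLOW(<F>) = {$, u}.
For <F> → r r p: FIRST(r r p) = {r}, so it goes in M[<F>, t] for t ∈ {r}.
For <F> → ε: FIRST(ε) = {ε}, so it goes in M[<F>, t] for t ∈ {}; since ε ∈ FIRST, also for every t ∈ FOLLOW(<F>) = {$, u}.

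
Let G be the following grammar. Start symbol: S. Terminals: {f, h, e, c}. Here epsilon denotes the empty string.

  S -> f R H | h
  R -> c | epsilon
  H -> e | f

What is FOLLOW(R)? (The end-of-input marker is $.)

FIRST(S) = {f, h}
FIRST(R) = {epsilon, c}
FIRST(H) = {e, f}
FOLLOW(S) includes $ since S is the start symbol.
FOLLOW(S): S appears on no right-hand side. Thus FOLLOW(S) = {$}.
FOLLOW(R): in S->f R H, R is followed by H with FIRST {e, f}. Thus FOLLOW(R) = {e, f}.
FOLLOW(H): in S->f R H, the suffix after H is empty, so FOLLOW(H) ⊇ FOLLOW(S) = {$}. Thus FOLLOW(H) = {$}.

{e, f}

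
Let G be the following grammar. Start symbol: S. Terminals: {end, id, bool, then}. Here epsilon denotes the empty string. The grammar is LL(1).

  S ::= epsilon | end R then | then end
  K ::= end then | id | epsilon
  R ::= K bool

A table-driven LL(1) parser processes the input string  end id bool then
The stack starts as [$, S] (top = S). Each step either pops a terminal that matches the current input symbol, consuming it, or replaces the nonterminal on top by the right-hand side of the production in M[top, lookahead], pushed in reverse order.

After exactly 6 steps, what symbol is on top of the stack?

then

     Stack           Input               Action
  1  $ S             end id bool then $  expand S ::= end R then
  2  $ then R end    end id bool then $  match end
  3  $ then R        id bool then $      expand R ::= K bool
  4  $ then bool K   id bool then $      expand K ::= id
  5  $ then bool id  id bool then $      match id
  6  $ then bool     bool then $         match bool
Stack after step 6: $ then (top = then).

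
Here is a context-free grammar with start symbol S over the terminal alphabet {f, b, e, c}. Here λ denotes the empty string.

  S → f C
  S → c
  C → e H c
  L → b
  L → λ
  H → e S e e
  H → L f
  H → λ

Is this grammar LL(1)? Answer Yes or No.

FIRST(S) = {c, f}
FIRST(C) = {e}
FIRST(L) = {λ, b}
FIRST(H) = {λ, b, e, f}
FOLLOW(S) = {$, e}
FOLLOW(C) = {$, e}
FOLLOW(L) = {f}
FOLLOW(H) = {c}
Each cell of M receives at most one production.

Yes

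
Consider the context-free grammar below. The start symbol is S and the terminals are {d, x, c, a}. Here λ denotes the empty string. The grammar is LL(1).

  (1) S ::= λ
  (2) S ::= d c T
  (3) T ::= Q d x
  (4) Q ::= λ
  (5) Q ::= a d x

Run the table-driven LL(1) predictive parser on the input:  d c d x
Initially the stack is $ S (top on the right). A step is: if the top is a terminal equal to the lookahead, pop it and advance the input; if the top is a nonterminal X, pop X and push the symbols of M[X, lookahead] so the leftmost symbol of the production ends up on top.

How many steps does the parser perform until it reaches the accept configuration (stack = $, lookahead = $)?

     Stack    Input      Action
  1  $ S      d c d x $  expand S ::= d c T
  2  $ T c d  d c d x $  match d
  3  $ T c    c d x $    match c
  4  $ T      d x $      expand T ::= Q d x
  5  $ x d Q  d x $      expand Q ::= λ
  6  $ x d    d x $      match d
  7  $ x      x $        match x
Accept reached after 7 steps.

7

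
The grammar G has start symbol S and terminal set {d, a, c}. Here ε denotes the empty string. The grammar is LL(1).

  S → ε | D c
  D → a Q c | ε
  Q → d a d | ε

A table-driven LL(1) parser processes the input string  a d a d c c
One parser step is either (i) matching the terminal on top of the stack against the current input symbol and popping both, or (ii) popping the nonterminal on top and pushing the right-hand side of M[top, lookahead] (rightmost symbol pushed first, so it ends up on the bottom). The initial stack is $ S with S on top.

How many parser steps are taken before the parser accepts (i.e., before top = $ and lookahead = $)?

9

step 1: stack=$ S  input=a d a d c c $  — expand S → D c
step 2: stack=$ c D  input=a d a d c c $  — expand D → a Q c
step 3: stack=$ c c Q a  input=a d a d c c $  — match a
step 4: stack=$ c c Q  input=d a d c c $  — expand Q → d a d
step 5: stack=$ c c d a d  input=d a d c c $  — match d
step 6: stack=$ c c d a  input=a d c c $  — match a
step 7: stack=$ c c d  input=d c c $  — match d
step 8: stack=$ c c  input=c c $  — match c
step 9: stack=$ c  input=c $  — match c
Accept reached after 9 steps.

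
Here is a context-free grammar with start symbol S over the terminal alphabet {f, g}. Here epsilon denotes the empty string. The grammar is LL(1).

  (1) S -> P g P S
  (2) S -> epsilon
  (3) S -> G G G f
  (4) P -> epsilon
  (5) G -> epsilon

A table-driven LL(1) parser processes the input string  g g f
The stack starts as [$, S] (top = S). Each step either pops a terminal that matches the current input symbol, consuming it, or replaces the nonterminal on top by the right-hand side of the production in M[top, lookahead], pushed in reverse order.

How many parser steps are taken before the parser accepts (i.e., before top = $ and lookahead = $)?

      Stack      Input    Action
   1  $ S        g g f $  expand S -> P g P S
   2  $ S P g P  g g f $  expand P -> epsilon
   3  $ S P g    g g f $  match g
   4  $ S P      g f $    expand P -> epsilon
   5  $ S        g f $    expand S -> P g P S
   6  $ S P g P  g f $    expand P -> epsilon
   7  $ S P g    g f $    match g
   8  $ S P      f $      expand P -> epsilon
   9  $ S        f $      expand S -> G G G f
  10  $ f G G G  f $      expand G -> epsilon
  11  $ f G G    f $      expand G -> epsilon
  12  $ f G      f $      expand G -> epsilon
  13  $ f        f $      match f
Accept reached after 13 steps.

13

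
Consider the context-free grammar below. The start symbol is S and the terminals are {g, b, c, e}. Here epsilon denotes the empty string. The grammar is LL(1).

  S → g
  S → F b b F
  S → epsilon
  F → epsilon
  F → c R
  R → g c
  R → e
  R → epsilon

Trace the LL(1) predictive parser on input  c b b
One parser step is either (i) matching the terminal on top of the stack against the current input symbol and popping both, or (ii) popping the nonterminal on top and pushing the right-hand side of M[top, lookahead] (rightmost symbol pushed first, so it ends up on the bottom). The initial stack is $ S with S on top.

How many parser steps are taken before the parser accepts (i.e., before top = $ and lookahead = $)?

step 1: stack=$ S  input=c b b $  — expand S → F b b F
step 2: stack=$ F b b F  input=c b b $  — expand F → c R
step 3: stack=$ F b b R c  input=c b b $  — match c
step 4: stack=$ F b b R  input=b b $  — expand R → epsilon
step 5: stack=$ F b b  input=b b $  — match b
step 6: stack=$ F b  input=b $  — match b
step 7: stack=$ F  input=$  — expand F → epsilon
Accept reached after 7 steps.

7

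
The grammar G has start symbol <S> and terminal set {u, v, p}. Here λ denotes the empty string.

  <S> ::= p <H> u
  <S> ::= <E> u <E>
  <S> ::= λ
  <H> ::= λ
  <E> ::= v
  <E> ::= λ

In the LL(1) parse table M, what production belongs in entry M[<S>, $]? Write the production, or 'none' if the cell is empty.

<S> ::= λ

FIRST(<H>): from <H>::=λ we get {λ}. So FIRST(<H>) = {λ}.
FIRST(<E>): from <E>::=v we get {v}; from <E>::=λ we get {λ}. So FIRST(<E>) = {λ, v}.
FIRST(<S>): from <S>::=p <H> u we get {p}; from <S>::=<E> u <E> we get {u, v}; from <S>::=λ we get {λ}. So FIRST(<S>) = {λ, p, u, v}.
FOLLOW(<S>) includes $ since <S> is the start symbol.
FOLLOW(<S>): <S> appears on no right-hand side. Thus FOLLOW(<S>) = {$}.
For <S> ::= p <H> u: FIRST(p <H> u) = {p}, so it goes in M[<S>, t] for t ∈ {p}.
For <S> ::= <E> u <E>: FIRST(<E> u <E>) = {u, v}, so it goes in M[<S>, t] for t ∈ {u, v}.
For <S> ::= λ: FIRST(λ) = {λ}, so it goes in M[<S>, t] for t ∈ {}; since λ ∈ FIRST, also for every t ∈ FOLLOW(<S>) = {$}.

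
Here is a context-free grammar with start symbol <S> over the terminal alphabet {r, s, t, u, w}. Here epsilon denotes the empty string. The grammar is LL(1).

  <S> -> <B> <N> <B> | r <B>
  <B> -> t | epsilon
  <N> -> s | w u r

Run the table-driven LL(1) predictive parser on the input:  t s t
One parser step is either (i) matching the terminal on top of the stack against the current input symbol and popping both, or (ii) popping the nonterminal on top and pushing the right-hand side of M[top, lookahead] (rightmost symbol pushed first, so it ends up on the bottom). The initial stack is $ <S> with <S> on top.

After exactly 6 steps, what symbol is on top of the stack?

t

     Stack          Input    Action
  1  $ <S>          t s t $  expand <S> -> <B> <N> <B>
  2  $ <B> <N> <B>  t s t $  expand <B> -> t
  3  $ <B> <N> t    t s t $  match t
  4  $ <B> <N>      s t $    expand <N> -> s
  5  $ <B> s        s t $    match s
  6  $ <B>          t $      expand <B> -> t
Stack after step 6: $ t (top = t).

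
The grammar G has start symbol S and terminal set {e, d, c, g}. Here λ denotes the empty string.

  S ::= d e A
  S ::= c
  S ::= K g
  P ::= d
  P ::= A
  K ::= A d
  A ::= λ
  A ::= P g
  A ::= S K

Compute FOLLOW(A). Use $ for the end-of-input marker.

{$, c, d, g}

FIRST(S): from S::=d e A we get {d}; from S::=c we get {c}; from S::=K g we get {c, d, g}. So FIRST(S) = {c, d, g}.
FIRST(P): from P::=d we get {d}; from P::=A we get {λ, c, d, g}. So FIRST(P) = {λ, c, d, g}.
FIRST(A): from A::=λ we get {λ}; from A::=P g we get {c, d, g}; from A::=S K we get {c, d, g}. So FIRST(A) = {λ, c, d, g}.
FIRST(K): from K::=A d we get {c, d, g}. So FIRST(K) = {c, d, g}.
FOLLOW(S) includes $ since S is the start symbol.
FOLLOW(S): in A::=S K, S is followed by K with FIRST {c, d, g}. Thus FOLLOW(S) = {$, c, d, g}.
FOLLOW(P): in A::=P g, P is followed by g with FIRST {g}. Thus FOLLOW(P) = {g}.
FOLLOW(A): in S::=d e A, the suffix after A is empty, so FOLLOW(A) ⊇ FOLLOW(S) = {$, c, d, g}; in P::=A, the suffix after A is empty, so FOLLOW(A) ⊇ FOLLOW(P) = {g}; in K::=A d, A is followed by d with FIRST {d}. Thus FOLLOW(A) = {$, c, d, g}.
FOLLOW(K): in S::=K g, K is followed by g with FIRST {g}; in A::=S K, the suffix after K is empty, so FOLLOW(K) ⊇ FOLLOW(A) = {$, c, d, g}. Thus FOLLOW(K) = {$, c, d, g}.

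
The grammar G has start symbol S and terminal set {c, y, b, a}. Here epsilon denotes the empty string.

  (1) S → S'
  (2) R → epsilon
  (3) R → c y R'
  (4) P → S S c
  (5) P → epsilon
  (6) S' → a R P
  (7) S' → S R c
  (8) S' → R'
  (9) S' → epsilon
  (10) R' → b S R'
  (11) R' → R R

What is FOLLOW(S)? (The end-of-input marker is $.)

FIRST(R) = {epsilon, c}
FIRST(R') = {epsilon, b, c}  (via R R)
FIRST(S) = {epsilon, a, b, c}  (via S')
FIRST(P) = {epsilon, a, b, c}  (via S S c)
FIRST(S') = {epsilon, a, b, c}  (via S R c, R')
FOLLOW(S) includes $ since S is the start symbol.
FOLLOW(S): in P→S S c (occurrence 1), S is followed by S c with FIRST {a, b, c}; in P→S S c (occurrence 2), S is followed by c with FIRST {c}; in S'→S R c, S is followed by R c with FIRST {c}; in R'→b S R', S is followed by R' with FIRST {epsilon, b, c}; in R'→b S R', the suffix after S is nullable, so FOLLOW(S) ⊇ FOLLOW(R') = {$, a, b, c}. Thus FOLLOW(S) = {$, a, b, c}.
FOLLOW(S'): in S→S', the suffix after S' is empty, so FOLLOW(S') ⊇ FOLLOW(S) = {$, a, b, c}. Thus FOLLOW(S') = {$, a, b, c}.
FOLLOW(P): in S'→a R P, the suffix after P is empty, so FOLLOW(P) ⊇ FOLLOW(S') = {$, a, b, c}. Thus FOLLOW(P) = {$, a, b, c}.
FOLLOW(R): in S'→a R P, R is followed by P with FIRST {epsilon, a, b, c}; in S'→a R P, the suffix after R is nullable, so FOLLOW(R) ⊇ FOLLOW(S') = {$, a, b, c}; in S'→S R c, R is followed by c with FIRST {c}; in R'→R R (occurrence 1), R is followed by R with FIRST {epsilon, c}; in R'→R R (occurrence 1), the suffix after R is nullable, so FOLLOW(R) ⊇ FOLLOW(R') = {$, a, b, c}; in R'→R R (occurrence 2), the suffix after R is empty, so FOLLOW(R) ⊇ FOLLOW(R') = {$, a, b, c}. Thus FOLLOW(R) = {$, a, b, c}.
FOLLOW(R'): in R→c y R', the suffix after R' is empty, so FOLLOW(R') ⊇ FOLLOW(R) = {$, a, b, c}; in S'→R', the suffix after R' is empty, so FOLLOW(R') ⊇ FOLLOW(S') = {$, a, b, c}; in R'→b S R', the suffix after R' is empty (adds nothing new). Thus FOLLOW(R') = {$, a, b, c}.

{$, a, b, c}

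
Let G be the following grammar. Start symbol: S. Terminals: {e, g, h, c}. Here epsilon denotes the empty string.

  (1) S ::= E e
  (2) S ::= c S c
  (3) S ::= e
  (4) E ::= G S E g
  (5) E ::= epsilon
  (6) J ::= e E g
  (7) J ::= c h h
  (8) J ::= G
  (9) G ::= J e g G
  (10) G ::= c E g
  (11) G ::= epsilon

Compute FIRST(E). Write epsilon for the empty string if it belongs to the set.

FIRST(S): from S::=E e we get {c, e}; from S::=c S c we get {c}; from S::=e we get {e}. So FIRST(S) = {c, e}.
FIRST(E): from E::=G S E g we get {c, e}; from E::=epsilon we get {epsilon}. So FIRST(E) = {epsilon, c, e}.
FIRST(J): from J::=e E g we get {e}; from J::=c h h we get {c}; from J::=G we get {epsilon, c, e}. So FIRST(J) = {epsilon, c, e}.
FIRST(G): from G::=J e g G we get {c, e}; from G::=c E g we get {c}; from G::=epsilon we get {epsilon}. So FIRST(G) = {epsilon, c, e}.

{epsilon, c, e}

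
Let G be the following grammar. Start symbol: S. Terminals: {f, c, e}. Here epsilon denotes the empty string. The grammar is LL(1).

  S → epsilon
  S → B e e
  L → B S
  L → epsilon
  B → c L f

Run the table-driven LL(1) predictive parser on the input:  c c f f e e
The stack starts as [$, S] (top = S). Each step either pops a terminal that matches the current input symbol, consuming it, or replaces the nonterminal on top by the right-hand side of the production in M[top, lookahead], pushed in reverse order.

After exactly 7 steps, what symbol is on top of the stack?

f

step 1: stack=$ S  input=c c f f e e $  — expand S → B e e
step 2: stack=$ e e B  input=c c f f e e $  — expand B → c L f
step 3: stack=$ e e f L c  input=c c f f e e $  — match c
step 4: stack=$ e e f L  input=c f f e e $  — expand L → B S
step 5: stack=$ e e f S B  input=c f f e e $  — expand B → c L f
step 6: stack=$ e e f S f L c  input=c f f e e $  — match c
step 7: stack=$ e e f S f L  input=f f e e $  — expand L → epsilon
Stack after step 7: $ e e f S f (top = f).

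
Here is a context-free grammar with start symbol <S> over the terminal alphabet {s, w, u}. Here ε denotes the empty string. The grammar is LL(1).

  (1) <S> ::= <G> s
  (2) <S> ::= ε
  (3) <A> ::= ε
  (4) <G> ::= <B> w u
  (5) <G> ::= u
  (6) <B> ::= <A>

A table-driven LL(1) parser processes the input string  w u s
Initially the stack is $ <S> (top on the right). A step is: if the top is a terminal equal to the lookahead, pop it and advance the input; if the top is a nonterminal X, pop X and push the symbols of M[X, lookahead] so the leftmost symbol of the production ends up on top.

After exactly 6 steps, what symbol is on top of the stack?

s

     Stack        Input    Action
  1  $ <S>        w u s $  expand <S> ::= <G> s
  2  $ s <G>      w u s $  expand <G> ::= <B> w u
  3  $ s u w <B>  w u s $  expand <B> ::= <A>
  4  $ s u w <A>  w u s $  expand <A> ::= ε
  5  $ s u w      w u s $  match w
  6  $ s u        u s $    match u
Stack after step 6: $ s (top = s).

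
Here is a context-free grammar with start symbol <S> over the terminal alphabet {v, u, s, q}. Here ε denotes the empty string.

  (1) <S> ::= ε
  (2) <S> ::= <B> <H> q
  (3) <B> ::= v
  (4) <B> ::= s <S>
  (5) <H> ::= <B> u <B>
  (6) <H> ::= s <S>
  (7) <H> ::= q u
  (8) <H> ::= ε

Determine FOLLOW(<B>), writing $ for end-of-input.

{q, s, u, v}

FIRST(<B>) = {s, v}
FIRST(<S>) = {ε, s, v}  (via <B> <H> q)
FIRST(<H>) = {ε, q, s, v}  (via <B> u <B>)
FOLLOW(<S>) includes $ since <S> is the start symbol.
FOLLOW(<H>): in <S>::=<B> <H> q, <H> is followed by q with FIRST {q}. Thus FOLLOW(<H>) = {q}.
FOLLOW(<B>): in <S>::=<B> <H> q, <B> is followed by <H> q with FIRST {q, s, v}; in <H>::=<B> u <B> (occurrence 1), <B> is followed by u <B> with FIRST {u}; in <H>::=<B> u <B> (occurrence 2), the suffix after <B> is empty, so FOLLOW(<B>) ⊇ FOLLOW(<H>) = {q}. Thus FOLLOW(<B>) = {q, s, u, v}.
FOLLOW(<S>): in <B>::=s <S>, the suffix after <S> is empty, so FOLLOW(<S>) ⊇ FOLLOW(<B>) = {q, s, u, v}; in <H>::=s <S>, the suffix after <S> is empty, so FOLLOW(<S>) ⊇ FOLLOW(<H>) = {q}. Thus FOLLOW(<S>) = {$, q, s, u, v}.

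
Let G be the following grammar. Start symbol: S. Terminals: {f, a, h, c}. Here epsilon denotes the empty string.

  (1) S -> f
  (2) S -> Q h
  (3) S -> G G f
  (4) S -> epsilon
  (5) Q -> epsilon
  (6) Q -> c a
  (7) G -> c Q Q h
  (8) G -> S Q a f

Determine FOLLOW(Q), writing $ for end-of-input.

{a, c, h}

FIRST(Q): from Q->epsilon we get {epsilon}; from Q->c a we get {c}. So FIRST(Q) = {epsilon, c}.
FIRST(S): from S->f we get {f}; from S->Q h we get {c, h}; from S->G G f we get {a, c, f, h}; from S->epsilon we get {epsilon}. So FIRST(S) = {epsilon, a, c, f, h}.
FIRST(G): from G->c Q Q h we get {c}; from G->S Q a f we get {a, c, f, h}. So FIRST(G) = {a, c, f, h}.
FOLLOW(S) includes $ since S is the start symbol.
FOLLOW(S): in G->S Q a f, S is followed by Q a f with FIRST {a, c}. Thus FOLLOW(S) = {$, a, c}.
FOLLOW(Q): in S->Q h, Q is followed by h with FIRST {h}; in G->c Q Q h (occurrence 1), Q is followed by Q h with FIRST {c, h}; in G->c Q Q h (occurrence 2), Q is followed by h with FIRST {h}; in G->S Q a f, Q is followed by a f with FIRST {a}. Thus FOLLOW(Q) = {a, c, h}.
FOLLOW(G): in S->G G f (occurrence 1), G is followed by G f with FIRST {a, c, f, h}; in S->G G f (occurrence 2), G is followed by f with FIRST {f}. Thus FOLLOW(G) = {a, c, f, h}.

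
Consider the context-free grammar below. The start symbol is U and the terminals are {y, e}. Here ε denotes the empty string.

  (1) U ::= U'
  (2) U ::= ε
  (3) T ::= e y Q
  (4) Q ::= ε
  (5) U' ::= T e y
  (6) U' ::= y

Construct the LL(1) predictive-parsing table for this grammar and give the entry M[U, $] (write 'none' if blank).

FIRST(T) = {e}
FIRST(Q) = {ε}
FIRST(U') = {e, y}  (via T e y)
FIRST(U) = {ε, e, y}  (via U')
FOLLOW(U) includes $ since U is the start symbol.
FOLLOW(U): U appears on no right-hand side. Thus FOLLOW(U) = {$}.
For U ::= U': FIRST(U') = {e, y}, so it goes in M[U, t] for t ∈ {e, y}.
For U ::= ε: FIRST(ε) = {ε}, so it goes in M[U, t] for t ∈ {}; since ε ∈ FIRST, also for every t ∈ FOLLOW(U) = {$}.

U ::= ε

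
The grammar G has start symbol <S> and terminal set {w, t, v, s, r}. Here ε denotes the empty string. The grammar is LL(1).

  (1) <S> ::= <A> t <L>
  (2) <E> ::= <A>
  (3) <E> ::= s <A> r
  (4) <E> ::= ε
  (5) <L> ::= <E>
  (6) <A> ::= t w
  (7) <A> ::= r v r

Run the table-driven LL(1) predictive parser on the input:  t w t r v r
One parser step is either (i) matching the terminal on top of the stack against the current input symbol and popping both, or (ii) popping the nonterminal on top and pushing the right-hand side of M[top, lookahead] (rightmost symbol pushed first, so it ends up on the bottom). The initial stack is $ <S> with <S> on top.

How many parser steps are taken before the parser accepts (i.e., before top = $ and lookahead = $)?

11

step 1: stack=$ <S>  input=t w t r v r $  — expand <S> ::= <A> t <L>
step 2: stack=$ <L> t <A>  input=t w t r v r $  — expand <A> ::= t w
step 3: stack=$ <L> t w t  input=t w t r v r $  — match t
step 4: stack=$ <L> t w  input=w t r v r $  — match w
step 5: stack=$ <L> t  input=t r v r $  — match t
step 6: stack=$ <L>  input=r v r $  — expand <L> ::= <E>
step 7: stack=$ <E>  input=r v r $  — expand <E> ::= <A>
step 8: stack=$ <A>  input=r v r $  — expand <A> ::= r v r
step 9: stack=$ r v r  input=r v r $  — match r
step 10: stack=$ r v  input=v r $  — match v
step 11: stack=$ r  input=r $  — match r
Accept reached after 11 steps.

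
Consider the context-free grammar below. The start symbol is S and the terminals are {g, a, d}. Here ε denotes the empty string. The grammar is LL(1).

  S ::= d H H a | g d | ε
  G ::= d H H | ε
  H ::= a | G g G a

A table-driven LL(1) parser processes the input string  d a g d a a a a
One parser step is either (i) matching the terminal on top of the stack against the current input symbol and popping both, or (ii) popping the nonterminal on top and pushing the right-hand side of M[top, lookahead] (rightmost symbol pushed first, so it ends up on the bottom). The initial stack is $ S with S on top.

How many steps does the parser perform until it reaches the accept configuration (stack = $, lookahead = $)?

15

step 1: stack=$ S  input=d a g d a a a a $  — expand S ::= d H H a
step 2: stack=$ a H H d  input=d a g d a a a a $  — match d
step 3: stack=$ a H H  input=a g d a a a a $  — expand H ::= a
step 4: stack=$ a H a  input=a g d a a a a $  — match a
step 5: stack=$ a H  input=g d a a a a $  — expand H ::= G g G a
step 6: stack=$ a a G g G  input=g d a a a a $  — expand G ::= ε
step 7: stack=$ a a G g  input=g d a a a a $  — match g
step 8: stack=$ a a G  input=d a a a a $  — expand G ::= d H H
step 9: stack=$ a a H H d  input=d a a a a $  — match d
step 10: stack=$ a a H H  input=a a a a $  — expand H ::= a
step 11: stack=$ a a H a  input=a a a a $  — match a
step 12: stack=$ a a H  input=a a a $  — expand H ::= a
step 13: stack=$ a a a  input=a a a $  — match a
step 14: stack=$ a a  input=a a $  — match a
step 15: stack=$ a  input=a $  — match a
Accept reached after 15 steps.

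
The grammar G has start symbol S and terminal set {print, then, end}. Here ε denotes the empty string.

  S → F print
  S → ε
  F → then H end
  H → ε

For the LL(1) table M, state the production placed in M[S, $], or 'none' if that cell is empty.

S → ε

FIRST(F): from F→then H end we get {then}. So FIRST(F) = {then}.
FIRST(H): from H→ε we get {ε}. So FIRST(H) = {ε}.
FIRST(S): from S→F print we get {then}; from S→ε we get {ε}. So FIRST(S) = {ε, then}.
FOLLOW(S) includes $ since S is the start symbol.
FOLLOW(S): S appears on no right-hand side. Thus FOLLOW(S) = {$}.
For S → F print: FIRST(F print) = {then}, so it goes in M[S, t] for t ∈ {then}.
For S → ε: FIRST(ε) = {ε}, so it goes in M[S, t] for t ∈ {}; since ε ∈ FIRST, also for every t ∈ FOLLOW(S) = {$}.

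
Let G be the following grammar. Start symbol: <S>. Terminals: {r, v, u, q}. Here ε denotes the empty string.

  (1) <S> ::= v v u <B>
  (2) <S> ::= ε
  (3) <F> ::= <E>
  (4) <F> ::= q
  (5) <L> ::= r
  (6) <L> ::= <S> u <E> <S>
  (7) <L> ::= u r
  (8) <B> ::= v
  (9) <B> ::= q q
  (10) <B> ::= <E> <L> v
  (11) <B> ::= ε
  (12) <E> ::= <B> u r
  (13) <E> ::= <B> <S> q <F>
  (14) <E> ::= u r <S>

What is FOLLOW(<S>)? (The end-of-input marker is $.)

{$, q, r, u, v}

FIRST(<S>): from <S>::=v v u <B> we get {v}; from <S>::=ε we get {ε}. So FIRST(<S>) = {ε, v}.
FIRST(<L>): from <L>::=r we get {r}; from <L>::=<S> u <E> <S> we get {u, v}; from <L>::=u r we get {u}. So FIRST(<L>) = {r, u, v}.
FIRST(<F>): from <F>::=<E> we get {q, u, v}; from <F>::=q we get {q}. So FIRST(<F>) = {q, u, v}.
FIRST(<B>): from <B>::=v we get {v}; from <B>::=q q we get {q}; from <B>::=<E> <L> v we get {q, u, v}; from <B>::=ε we get {ε}. So FIRST(<B>) = {ε, q, u, v}.
FIRST(<E>): from <E>::=<B> u r we get {q, u, v}; from <E>::=<B> <S> q <F> we get {q, u, v}; from <E>::=u r <S> we get {u}. So FIRST(<E>) = {q, u, v}.
FOLLOW(<S>) includes $ since <S> is the start symbol.
FOLLOW(<L>): in <B>::=<E> <L> v, <L> is followed by v with FIRST {v}. Thus FOLLOW(<L>) = {v}.
FOLLOW(<S>): in <L>::=<S> u <E> <S> (occurrence 1), <S> is followed by u <E> <S> with FIRST {u}; in <L>::=<S> u <E> <S> (occurrence 2), the suffix after <S> is empty, so FOLLOW(<S>) ⊇ FOLLOW(<L>) = {v}; in <E>::=<B> <S> q <F>, <S> is followed by q <F> with FIRST {q}; in <E>::=u r <S>, the suffix after <S> is empty, so FOLLOW(<S>) ⊇ FOLLOW(<E>) = {r, u, v}. Thus FOLLOW(<S>) = {$, q, r, u, v}.
FOLLOW(<B>): in <S>::=v v u <B>, the suffix after <B> is empty, so FOLLOW(<B>) ⊇ FOLLOW(<S>) = {$, q, r, u, v}; in <E>::=<B> u r, <B> is followed by u r with FIRST {u}; in <E>::=<B> <S> q <F>, <B> is followed by <S> q <F> with FIRST {q, v}. Thus FOLLOW(<B>) = {$, q, r, u, v}.
FOLLOW(<F>): in <E>::=<B> <S> q <F>, the suffix after <F> is empty, so FOLLOW(<F>) ⊇ FOLLOW(<E>) = {r, u, v}. Thus FOLLOW(<F>) = {r, u, v}.
FOLLOW(<E>): in <F>::=<E>, the suffix after <E> is empty, so FOLLOW(<E>) ⊇ FOLLOW(<F>) = {r, u, v}; in <L>::=<S> u <E> <S>, <E> is followed by <S> with FIRST {ε, v}; in <L>::=<S> u <E> <S>, the suffix after <E> is nullable, so FOLLOW(<E>) ⊇ FOLLOW(<L>) = {v}; in <B>::=<E> <L> v, <E> is followed by <L> v with FIRST {r, u, v}. Thus FOLLOW(<E>) = {r, u, v}.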